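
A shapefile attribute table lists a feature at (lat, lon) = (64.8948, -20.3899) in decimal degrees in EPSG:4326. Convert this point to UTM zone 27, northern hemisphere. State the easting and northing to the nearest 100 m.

E 528900 m, N 7196900 m

Zone 27 central meridian λ₀ = 6×27 − 183 = -21°; Δλ = +0.6101°.
Transverse Mercator on WGS84 with k₀ = 0.9996 gives E = 528883.027 m, N = 7196869.585 m.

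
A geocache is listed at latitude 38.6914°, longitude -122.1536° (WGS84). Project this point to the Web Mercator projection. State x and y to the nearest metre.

Web Mercator is spherical with R = a = 6378137 m.
x = R·λ = 6378137 × -2.131982513 = -13598076.551 m.
y = R·ln tan(π/4 + φ/2) = 6378137 × 0.733374523 = 4677563.179 m.

x -13598077 m, y 4677563 m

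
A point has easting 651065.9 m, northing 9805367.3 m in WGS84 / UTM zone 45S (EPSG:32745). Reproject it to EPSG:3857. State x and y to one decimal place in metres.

x 9835978.7 m, y -195997.7 m

Unproject from UTM 45S (λ₀ = 87°) → φ = -1.76039985°, λ = 88.35810005°.
Web Mercator (R = 6378137 m): x = 9835978.705 m, y = -195997.655 m.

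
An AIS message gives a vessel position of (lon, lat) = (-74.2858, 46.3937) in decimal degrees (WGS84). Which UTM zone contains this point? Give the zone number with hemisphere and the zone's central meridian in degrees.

Zone 18N, central meridian -75°

UTM zone = ⌊(λ + 180)/6⌋ + 1; -74.2858° ∈ [-78°, -72°) → zone 18.
Hemisphere: N (φ ≥ 0).
Central meridian λ₀ = 6×18 − 183 = -75°.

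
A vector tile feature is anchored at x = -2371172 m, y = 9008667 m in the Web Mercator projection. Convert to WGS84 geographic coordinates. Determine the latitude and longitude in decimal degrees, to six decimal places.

R = 6378137 m. λ = x/R = -21.30060049°.
φ = 2·arctan(exp(y/R)) − 90° = 2·arctan(4.10592) − 90° = 62.62409963°.

lat 62.624100°, lon -21.300600°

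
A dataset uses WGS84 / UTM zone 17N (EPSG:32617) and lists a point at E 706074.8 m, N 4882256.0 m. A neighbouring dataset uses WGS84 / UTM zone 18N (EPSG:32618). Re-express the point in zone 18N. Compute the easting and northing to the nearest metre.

E 225544 m, N 4884748 m

UTM 17N → geographic: φ = 44.06449992°, λ = -78.42689938°.
UTM 18N (λ₀ = -75°) forward: E = 225543.659 m, N = 4884748.425 m.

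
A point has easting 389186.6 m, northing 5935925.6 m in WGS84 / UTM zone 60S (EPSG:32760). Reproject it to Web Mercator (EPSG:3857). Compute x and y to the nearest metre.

Unproject from UTM 60S (λ₀ = 177°) → φ = -36.71589995°, λ = 175.75919980°.
Web Mercator (R = 6378137 m): x = 19565424.624 m, y = -4399580.541 m.

x 19565425 m, y -4399581 m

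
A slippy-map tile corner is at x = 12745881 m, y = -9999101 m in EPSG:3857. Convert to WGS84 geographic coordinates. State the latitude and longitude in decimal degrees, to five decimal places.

R = 6378137 m. λ = x/R = 114.49819712°.
φ = 2·arctan(exp(y/R)) − 90° = 2·arctan(0.20852) − 90° = -66.44280029°.

lat -66.44280°, lon 114.49820°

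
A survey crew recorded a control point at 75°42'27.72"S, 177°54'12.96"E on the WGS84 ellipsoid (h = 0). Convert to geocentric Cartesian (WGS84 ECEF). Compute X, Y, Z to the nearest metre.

X -1578478 m, Y 57781 m, Z -6158739 m

WGS84: a = 6378137 m, e² = 0.006694380; N(φ) = a/√(1−e²sin²φ) = 6398279.768 m.
X = (N+h)·cosφ·cosλ = -1578478.354 m; Y = (N+h)·cosφ·sinλ = 57780.862 m; Z = (N(1−e²)+h)·sinφ = -6158739.276 m.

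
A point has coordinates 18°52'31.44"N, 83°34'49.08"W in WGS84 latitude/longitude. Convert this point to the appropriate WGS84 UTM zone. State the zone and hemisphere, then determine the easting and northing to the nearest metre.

Zone 17N: E 228149 m, N 2089022 m

Longitude -83.5803° lies in the 6° band [-84°, -78°), giving zone 17; latitude is north of the equator, so 17N.
Zone 17 central meridian λ₀ = 6×17 − 183 = -81°; Δλ = -2.5803°.
Transverse Mercator on WGS84 with k₀ = 0.9996 gives E = 228149.048 m, N = 2089022.107 m.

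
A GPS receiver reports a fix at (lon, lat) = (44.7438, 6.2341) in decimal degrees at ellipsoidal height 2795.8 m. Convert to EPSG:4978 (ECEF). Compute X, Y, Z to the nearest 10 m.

X 4505510 m, Y 4465390 m, Z 688300 m

WGS84: a = 6378137 m, e² = 0.006694380; N(φ) = a/√(1−e²sin²φ) = 6378388.761 m.
X = (N+h)·cosφ·cosλ = 4505508.293 m; Y = (N+h)·cosφ·sinλ = 4465394.334 m; Z = (N(1−e²)+h)·sinφ = 688302.527 m.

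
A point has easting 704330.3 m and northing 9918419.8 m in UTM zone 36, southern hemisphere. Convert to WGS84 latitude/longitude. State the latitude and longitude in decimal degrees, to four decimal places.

Zone 36S: λ₀ = 33°, k₀ = 0.9996, false easting 500000 m, false northing 10000000 m.
Meridian distance M = (N − FN)/k₀ = -81612.8 m.
Inverse transverse Mercator on WGS84 gives φ = -0.73769979°, λ = 34.83609966°.

lat -0.7377°, lon 34.8361°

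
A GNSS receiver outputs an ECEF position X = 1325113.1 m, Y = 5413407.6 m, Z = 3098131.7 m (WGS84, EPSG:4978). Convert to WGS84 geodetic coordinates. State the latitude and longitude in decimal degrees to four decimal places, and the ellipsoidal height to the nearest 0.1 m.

λ = atan2(Y, X) = 76.24539961°; p = √(X²+Y²) = 5573231.3 m.
Bowring's method on WGS84 (a = 6378137 m, b = 6356752.314 m) gives φ = 29.23309999°, h = 3397.335 m.

lat 29.2331°, lon 76.2454°, h 3397.3 m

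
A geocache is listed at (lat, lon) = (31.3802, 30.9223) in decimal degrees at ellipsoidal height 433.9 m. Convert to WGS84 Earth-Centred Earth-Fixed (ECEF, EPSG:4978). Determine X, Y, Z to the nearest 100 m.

WGS84: a = 6378137 m, e² = 0.006694380; N(φ) = a/√(1−e²sin²φ) = 6383933.495 m.
X = (N+h)·cosφ·cosλ = 4675819.633 m; Y = (N+h)·cosφ·sinλ = 2800892.619 m; Z = (N(1−e²)+h)·sinφ = 3302180.028 m.

X 4675800 m, Y 2800900 m, Z 3302200 m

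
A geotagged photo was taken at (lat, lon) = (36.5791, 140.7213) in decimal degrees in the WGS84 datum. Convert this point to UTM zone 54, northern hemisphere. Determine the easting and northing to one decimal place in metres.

Zone 54 central meridian λ₀ = 6×54 − 183 = 141°; Δλ = -0.2787°.
Transverse Mercator on WGS84 with k₀ = 0.9996 gives E = 475066.330 m, N = 4048218.360 m.

E 475066.3 m, N 4048218.4 m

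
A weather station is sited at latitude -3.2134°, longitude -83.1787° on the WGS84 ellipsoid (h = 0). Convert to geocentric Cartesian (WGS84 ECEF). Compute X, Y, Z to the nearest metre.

WGS84: a = 6378137 m, e² = 0.006694380; N(φ) = a/√(1−e²sin²φ) = 6378204.083 m.
X = (N+h)·cosφ·cosλ = 756367.948 m; Y = (N+h)·cosφ·sinλ = -6323097.890 m; Z = (N(1−e²)+h)·sinφ = -355136.868 m.

X 756368 m, Y -6323098 m, Z -355137 m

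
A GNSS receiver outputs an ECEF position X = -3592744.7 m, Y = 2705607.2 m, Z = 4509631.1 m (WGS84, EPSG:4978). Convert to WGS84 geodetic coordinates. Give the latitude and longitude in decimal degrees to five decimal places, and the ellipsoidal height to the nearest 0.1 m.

lat 45.26910°, lon 143.01750°, h 1668.7 m

λ = atan2(Y, X) = 143.01750057°; p = √(X²+Y²) = 4497568.8 m.
Bowring's method on WGS84 (a = 6378137 m, b = 6356752.314 m) gives φ = 45.26910016°, h = 1668.719 m.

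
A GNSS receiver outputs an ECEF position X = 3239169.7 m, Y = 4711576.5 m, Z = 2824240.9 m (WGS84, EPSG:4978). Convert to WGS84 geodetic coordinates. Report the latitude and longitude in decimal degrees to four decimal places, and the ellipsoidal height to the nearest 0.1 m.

lat 26.4403°, lon 55.4918°, h 3182.6 m

λ = atan2(Y, X) = 55.49180025°; p = √(X²+Y²) = 5717619.6 m.
Bowring's method on WGS84 (a = 6378137 m, b = 6356752.314 m) gives φ = 26.44029986°, h = 3182.584 m.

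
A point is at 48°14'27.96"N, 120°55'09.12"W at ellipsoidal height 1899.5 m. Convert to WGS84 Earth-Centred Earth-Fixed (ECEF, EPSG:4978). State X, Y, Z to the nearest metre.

WGS84: a = 6378137 m, e² = 0.006694380; N(φ) = a/√(1−e²sin²φ) = 6390049.794 m.
X = (N+h)·cosφ·cosλ = -2187380.631 m; Y = (N+h)·cosφ·sinλ = -3652068.856 m; Z = (N(1−e²)+h)·sinφ = 4736189.722 m.

X -2187381 m, Y -3652069 m, Z 4736190 m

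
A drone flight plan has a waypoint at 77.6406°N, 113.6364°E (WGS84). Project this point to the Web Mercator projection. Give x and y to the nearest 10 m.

Web Mercator is spherical with R = a = 6378137 m.
x = R·λ = 6378137 × 1.983329330 = 12649946.184 m.
y = R·ln tan(π/4 + φ/2) = 6378137 × 2.223069032 = 14179038.844 m.

x 12649950 m, y 14179040 m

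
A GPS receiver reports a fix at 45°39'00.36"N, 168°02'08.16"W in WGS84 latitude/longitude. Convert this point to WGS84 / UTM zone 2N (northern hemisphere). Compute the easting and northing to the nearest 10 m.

E 730980 m, N 5059450 m

Zone 2 central meridian λ₀ = 6×2 − 183 = -171°; Δλ = +2.9644°.
Transverse Mercator on WGS84 with k₀ = 0.9996 gives E = 730980.698 m, N = 5059447.138 m.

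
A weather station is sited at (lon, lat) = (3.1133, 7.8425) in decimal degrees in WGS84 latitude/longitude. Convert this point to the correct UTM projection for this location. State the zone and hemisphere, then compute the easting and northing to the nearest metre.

Zone 31N: E 512490 m, N 866888 m

Longitude 3.1133° lies in the 6° band [0°, 6°), giving zone 31; latitude is north of the equator, so 31N.
Zone 31 central meridian λ₀ = 6×31 − 183 = 3°; Δλ = +0.1133°.
Transverse Mercator on WGS84 with k₀ = 0.9996 gives E = 512490.321 m, N = 866887.733 m.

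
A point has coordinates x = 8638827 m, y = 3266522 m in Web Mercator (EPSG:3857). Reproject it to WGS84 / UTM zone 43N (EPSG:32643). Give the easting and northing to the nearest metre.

Web Mercator inverse (R = 6378137 m) → φ = 28.13909633°, λ = 77.60390331°.
UTM 43N forward: E = 755742.060 m, N = 3115352.855 m.

E 755742 m, N 3115353 m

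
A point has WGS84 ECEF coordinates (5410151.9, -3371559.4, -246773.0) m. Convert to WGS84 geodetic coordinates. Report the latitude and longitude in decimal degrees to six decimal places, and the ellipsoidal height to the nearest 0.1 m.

lat -2.231800°, lon -31.930800°, h 1397.7 m

λ = atan2(Y, X) = -31.93080005°; p = √(X²+Y²) = 6374727.9 m.
Bowring's method on WGS84 (a = 6378137 m, b = 6356752.314 m) gives φ = -2.23180043°, h = 1397.748 m.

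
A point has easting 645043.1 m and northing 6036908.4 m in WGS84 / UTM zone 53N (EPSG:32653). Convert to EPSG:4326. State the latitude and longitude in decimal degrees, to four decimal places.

lat 54.4591°, lon 137.2376°

Zone 53N: λ₀ = 135°, k₀ = 0.9996, false easting 500000 m.
Meridian distance M = (N − FN)/k₀ = 6039324.1 m.
Inverse transverse Mercator on WGS84 gives φ = 54.45910018°, λ = 137.23759968°.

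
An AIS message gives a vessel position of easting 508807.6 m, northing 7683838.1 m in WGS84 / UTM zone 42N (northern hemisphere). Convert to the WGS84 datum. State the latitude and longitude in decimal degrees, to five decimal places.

Zone 42N: λ₀ = 69°, k₀ = 0.9996, false easting 500000 m.
Meridian distance M = (N − FN)/k₀ = 7686912.9 m.
Inverse transverse Mercator on WGS84 gives φ = 69.26419991°, λ = 69.22289986°.

lat 69.26420°, lon 69.22290°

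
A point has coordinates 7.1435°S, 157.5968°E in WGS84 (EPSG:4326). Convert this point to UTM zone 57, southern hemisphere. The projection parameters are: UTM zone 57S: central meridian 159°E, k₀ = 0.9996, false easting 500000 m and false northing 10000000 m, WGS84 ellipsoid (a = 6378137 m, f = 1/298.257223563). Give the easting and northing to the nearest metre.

E 345048 m, N 9210152 m

Zone 57 central meridian λ₀ = 6×57 − 183 = 159°; Δλ = -1.4032°.
Transverse Mercator on WGS84 with k₀ = 0.9996 gives E = 345047.836 m, N = 9210151.669 m.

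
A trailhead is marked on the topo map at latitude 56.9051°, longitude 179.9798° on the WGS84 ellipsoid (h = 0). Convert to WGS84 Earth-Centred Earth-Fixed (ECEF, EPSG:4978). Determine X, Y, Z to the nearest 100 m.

WGS84: a = 6378137 m, e² = 0.006694380; N(φ) = a/√(1−e²sin²φ) = 6393173.776 m.
X = (N+h)·cosφ·cosλ = -3490847.787 m; Y = (N+h)·cosφ·sinλ = 1230.721 m; Z = (N(1−e²)+h)·sinφ = 5320137.033 m.

X -3490800 m, Y 1200 m, Z 5320100 m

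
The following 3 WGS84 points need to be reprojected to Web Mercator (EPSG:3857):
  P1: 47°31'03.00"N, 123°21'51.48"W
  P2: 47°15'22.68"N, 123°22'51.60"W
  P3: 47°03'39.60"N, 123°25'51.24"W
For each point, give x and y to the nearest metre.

Web Mercator: x = R·λ, y = R·ln tan(π/4+φ/2), R = 6378137 m.
P1 (47.5175°, -123.3643°) → (-13732851.058, 6026956.140) m.
P2 (47.2563°, -123.3810°) → (-13734710.094, 5984009.559) m.
P3 (47.0610°, -123.4309°) → (-13740264.936, 5952036.515) m.

P1: x -13732851 m, y 6026956 m; P2: x -13734710 m, y 5984010 m; P3: x -13740265 m, y 5952037 m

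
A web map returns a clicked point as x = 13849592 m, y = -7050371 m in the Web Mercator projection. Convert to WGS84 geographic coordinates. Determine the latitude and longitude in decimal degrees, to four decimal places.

R = 6378137 m. λ = x/R = 124.41300172°.
φ = 2·arctan(exp(y/R)) − 90° = 2·arctan(0.33108) − 90° = -53.36269763°.

lat -53.3627°, lon 124.4130°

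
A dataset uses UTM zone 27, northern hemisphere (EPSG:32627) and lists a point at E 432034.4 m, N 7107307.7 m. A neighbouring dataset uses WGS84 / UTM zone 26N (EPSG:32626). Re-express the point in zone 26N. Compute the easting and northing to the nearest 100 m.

E 724500 m, N 7114700 m

UTM 27N → geographic: φ = 64.08570031°, λ = -22.39389925°.
UTM 26N (λ₀ = -27°) forward: E = 724454.487 m, N = 7114685.036 m.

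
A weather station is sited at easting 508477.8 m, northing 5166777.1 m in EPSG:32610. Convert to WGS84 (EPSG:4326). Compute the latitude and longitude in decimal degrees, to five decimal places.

Zone 10N: λ₀ = -123°, k₀ = 0.9996, false easting 500000 m.
Meridian distance M = (N − FN)/k₀ = 5168844.6 m.
Inverse transverse Mercator on WGS84 gives φ = 46.65450024°, λ = -122.88919974°.

lat 46.65450°, lon -122.88920°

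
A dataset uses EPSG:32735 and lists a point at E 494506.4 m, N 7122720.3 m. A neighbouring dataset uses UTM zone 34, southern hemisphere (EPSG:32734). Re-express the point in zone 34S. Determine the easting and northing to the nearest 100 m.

UTM 35S → geographic: φ = -26.01439997°, λ = 26.94509994°.
UTM 34S (λ₀ = 21°) forward: E = 1095560.950 m, N = 7109137.340 m.

E 1095600 m, N 7109100 m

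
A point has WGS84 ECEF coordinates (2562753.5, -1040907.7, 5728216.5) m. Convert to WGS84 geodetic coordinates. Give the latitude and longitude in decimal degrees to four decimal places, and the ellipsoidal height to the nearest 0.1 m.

lat 64.3751°, lon -22.1054°, h 325.7 m

λ = atan2(Y, X) = -22.10540087°; p = √(X²+Y²) = 2766079.2 m.
Bowring's method on WGS84 (a = 6378137 m, b = 6356752.314 m) gives φ = 64.37510003°, h = 325.727 m.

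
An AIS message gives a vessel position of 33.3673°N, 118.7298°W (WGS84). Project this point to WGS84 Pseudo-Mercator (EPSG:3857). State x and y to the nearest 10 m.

Web Mercator is spherical with R = a = 6378137 m.
x = R·λ = 6378137 × -2.072225930 = -13216940.878 m.
y = R·ln tan(π/4 + φ/2) = 6378137 × 0.618387312 = 3944158.995 m.

x -13216940 m, y 3944160 m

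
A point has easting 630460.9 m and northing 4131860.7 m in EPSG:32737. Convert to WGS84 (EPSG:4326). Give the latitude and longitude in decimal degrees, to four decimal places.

Zone 37S: λ₀ = 39°, k₀ = 0.9996, false easting 500000 m, false northing 10000000 m.
Meridian distance M = (N − FN)/k₀ = -5870487.5 m.
Inverse transverse Mercator on WGS84 gives φ = -52.94700032°, λ = 40.94170000°.

lat -52.9470°, lon 40.9417°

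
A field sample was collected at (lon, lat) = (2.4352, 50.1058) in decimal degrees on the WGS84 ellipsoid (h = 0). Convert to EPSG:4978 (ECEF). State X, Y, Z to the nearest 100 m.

X 4095100 m, Y 174200 m, Z 4870300 m

WGS84: a = 6378137 m, e² = 0.006694380; N(φ) = a/√(1−e²sin²φ) = 6390741.085 m.
X = (N+h)·cosφ·cosλ = 4095140.589 m; Y = (N+h)·cosφ·sinλ = 174157.603 m; Z = (N(1−e²)+h)·sinφ = 4870345.126 m.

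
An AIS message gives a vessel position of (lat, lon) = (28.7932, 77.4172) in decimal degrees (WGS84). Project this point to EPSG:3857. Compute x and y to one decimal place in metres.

x 8618043.3 m, y 3349351.3 m

Web Mercator is spherical with R = a = 6378137 m.
x = R·λ = 6378137 × 1.351185038 = 8618043.283 m.
y = R·ln tan(π/4 + φ/2) = 6378137 × 0.525130029 = 3349351.267 m.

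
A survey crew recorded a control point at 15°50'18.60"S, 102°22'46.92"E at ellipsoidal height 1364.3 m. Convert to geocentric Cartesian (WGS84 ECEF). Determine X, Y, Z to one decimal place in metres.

WGS84: a = 6378137 m, e² = 0.006694380; N(φ) = a/√(1−e²sin²φ) = 6379727.849 m.
X = (N+h)·cosφ·cosλ = -1316099.929 m; Y = (N+h)·cosφ·sinλ = 5996094.508 m; Z = (N(1−e²)+h)·sinφ = -1729914.495 m.

X -1316099.9 m, Y 5996094.5 m, Z -1729914.5 m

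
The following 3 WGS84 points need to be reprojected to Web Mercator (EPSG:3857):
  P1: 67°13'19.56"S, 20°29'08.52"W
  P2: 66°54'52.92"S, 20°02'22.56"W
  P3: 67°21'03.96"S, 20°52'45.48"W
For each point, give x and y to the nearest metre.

Web Mercator: x = R·λ, y = R·ln tan(π/4+φ/2), R = 6378137 m.
P1 (-67.2221°, -20.4857°) → (-2280457.693, -10219625.979) m.
P2 (-66.9147°, -20.0396°) → (-2230798.068, -10131799.220) m.
P3 (-67.3511°, -20.8793°) → (-2324273.044, -10256816.970) m.

P1: x -2280458 m, y -10219626 m; P2: x -2230798 m, y -10131799 m; P3: x -2324273 m, y -10256817 m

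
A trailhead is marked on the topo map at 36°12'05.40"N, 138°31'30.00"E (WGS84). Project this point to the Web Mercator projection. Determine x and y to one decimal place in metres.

x 15420532.5 m, y 4328383.0 m

Web Mercator is spherical with R = a = 6378137 m.
x = R·λ = 6378137 × 2.417717346 = 15420532.462 m.
y = R·ln tan(π/4 + φ/2) = 6378137 × 0.678628101 = 4328383.001 m.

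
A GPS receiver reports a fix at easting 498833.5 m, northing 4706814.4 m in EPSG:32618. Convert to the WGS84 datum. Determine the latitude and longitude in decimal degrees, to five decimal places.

Zone 18N: λ₀ = -75°, k₀ = 0.9996, false easting 500000 m.
Meridian distance M = (N − FN)/k₀ = 4708697.9 m.
Inverse transverse Mercator on WGS84 gives φ = 42.51369993°, λ = -75.01419995°.

lat 42.51370°, lon -75.01420°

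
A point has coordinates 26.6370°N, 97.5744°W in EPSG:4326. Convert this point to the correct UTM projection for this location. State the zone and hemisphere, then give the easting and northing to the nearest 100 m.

Zone 14N: E 641900 m, N 2947000 m

Longitude -97.5744° lies in the 6° band [-102°, -96°), giving zone 14; latitude is north of the equator, so 14N.
Zone 14 central meridian λ₀ = 6×14 − 183 = -99°; Δλ = +1.4256°.
Transverse Mercator on WGS84 with k₀ = 0.9996 gives E = 641901.312 m, N = 2947022.265 m.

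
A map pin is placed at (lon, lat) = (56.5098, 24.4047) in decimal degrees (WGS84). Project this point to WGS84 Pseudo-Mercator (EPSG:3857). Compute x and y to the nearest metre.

Web Mercator is spherical with R = a = 6378137 m.
x = R·λ = 6378137 × 0.986282070 = 6290642.161 m.
y = R·ln tan(π/4 + φ/2) = 6378137 × 0.439438771 = 2802800.683 m.

x 6290642 m, y 2802801 m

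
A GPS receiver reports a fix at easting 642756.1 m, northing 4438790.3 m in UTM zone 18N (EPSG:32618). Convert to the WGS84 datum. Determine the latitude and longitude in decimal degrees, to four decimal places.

Zone 18N: λ₀ = -75°, k₀ = 0.9996, false easting 500000 m.
Meridian distance M = (N − FN)/k₀ = 4440566.5 m.
Inverse transverse Mercator on WGS84 gives φ = 40.08730023°, λ = -73.32550045°.

lat 40.0873°, lon -73.3255°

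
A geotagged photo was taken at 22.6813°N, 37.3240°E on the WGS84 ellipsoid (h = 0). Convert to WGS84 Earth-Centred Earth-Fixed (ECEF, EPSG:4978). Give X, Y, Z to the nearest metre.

X 4682101 m, Y 3569905 m, Z 2444193 m

WGS84: a = 6378137 m, e² = 0.006694380; N(φ) = a/√(1−e²sin²φ) = 6381313.755 m.
X = (N+h)·cosφ·cosλ = 4682100.509 m; Y = (N+h)·cosφ·sinλ = 3569905.151 m; Z = (N(1−e²)+h)·sinφ = 2444193.391 m.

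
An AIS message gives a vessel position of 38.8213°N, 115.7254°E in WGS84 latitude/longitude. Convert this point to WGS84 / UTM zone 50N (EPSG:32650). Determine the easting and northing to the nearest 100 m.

E 389400 m, N 4297700 m

Zone 50 central meridian λ₀ = 6×50 − 183 = 117°; Δλ = -1.2746°.
Transverse Mercator on WGS84 with k₀ = 0.9996 gives E = 389351.091 m, N = 4297717.974 m.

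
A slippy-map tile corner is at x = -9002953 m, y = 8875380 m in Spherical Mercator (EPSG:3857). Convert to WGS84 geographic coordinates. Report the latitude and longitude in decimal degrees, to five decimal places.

lat 62.06840°, lon -80.87490°

R = 6378137 m. λ = x/R = -80.87490282°.
φ = 2·arctan(exp(y/R)) − 90° = 2·arctan(4.02100) − 90° = 62.06840079°.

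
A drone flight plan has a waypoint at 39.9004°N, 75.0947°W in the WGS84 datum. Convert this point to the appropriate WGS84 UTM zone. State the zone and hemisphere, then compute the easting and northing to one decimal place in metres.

Zone 18N: E 491904.7 m, N 4416707.0 m

Longitude -75.0947° lies in the 6° band [-78°, -72°), giving zone 18; latitude is north of the equator, so 18N.
Zone 18 central meridian λ₀ = 6×18 − 183 = -75°; Δλ = -0.0947°.
Transverse Mercator on WGS84 with k₀ = 0.9996 gives E = 491904.703 m, N = 4416706.980 m.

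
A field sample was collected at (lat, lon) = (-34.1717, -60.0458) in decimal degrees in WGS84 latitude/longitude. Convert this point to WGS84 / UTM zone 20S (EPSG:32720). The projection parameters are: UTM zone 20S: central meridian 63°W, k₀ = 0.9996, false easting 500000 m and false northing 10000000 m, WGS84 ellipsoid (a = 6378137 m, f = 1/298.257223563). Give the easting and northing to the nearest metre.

E 772309 m, N 6214861 m

Zone 20 central meridian λ₀ = 6×20 − 183 = -63°; Δλ = +2.9542°.
Transverse Mercator on WGS84 with k₀ = 0.9996 gives E = 772308.715 m, N = 6214860.847 m.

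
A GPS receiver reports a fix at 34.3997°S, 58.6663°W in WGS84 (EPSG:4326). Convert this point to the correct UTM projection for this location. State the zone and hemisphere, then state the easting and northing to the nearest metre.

Zone 21S: E 346837 m, N 6192266 m

Longitude -58.6663° lies in the 6° band [-60°, -54°), giving zone 21; latitude is south of the equator, so 21S.
Zone 21 central meridian λ₀ = 6×21 − 183 = -57°; Δλ = -1.6663°.
Transverse Mercator on WGS84 with k₀ = 0.9996 gives E = 346837.407 m, N = 6192266.155 m.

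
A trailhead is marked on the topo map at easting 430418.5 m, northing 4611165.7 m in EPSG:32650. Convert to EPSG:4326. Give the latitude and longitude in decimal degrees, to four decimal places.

lat 41.6492°, lon 116.1644°

Zone 50N: λ₀ = 117°, k₀ = 0.9996, false easting 500000 m.
Meridian distance M = (N − FN)/k₀ = 4613010.9 m.
Inverse transverse Mercator on WGS84 gives φ = 41.64919998°, λ = 116.16439973°.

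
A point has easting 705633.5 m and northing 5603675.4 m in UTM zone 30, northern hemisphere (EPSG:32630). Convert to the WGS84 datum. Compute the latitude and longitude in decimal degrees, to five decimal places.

lat 50.54880°, lon -0.09730°

Zone 30N: λ₀ = -3°, k₀ = 0.9996, false easting 500000 m.
Meridian distance M = (N − FN)/k₀ = 5605917.8 m.
Inverse transverse Mercator on WGS84 gives φ = 50.54880029°, λ = -0.09729995°.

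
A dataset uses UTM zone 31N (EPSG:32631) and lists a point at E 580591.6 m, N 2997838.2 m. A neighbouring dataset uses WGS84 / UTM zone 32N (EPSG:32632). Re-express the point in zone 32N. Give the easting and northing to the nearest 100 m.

UTM 31N → geographic: φ = 27.10060014°, λ = 3.81299961°.
UTM 32N (λ₀ = 9°) forward: E = -14584.335 m, N = 3008207.801 m.

E -14600 m, N 3008200 m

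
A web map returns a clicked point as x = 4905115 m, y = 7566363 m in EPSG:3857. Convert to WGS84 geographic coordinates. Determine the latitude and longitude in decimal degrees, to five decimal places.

lat 56.03990°, lon 44.06340°

R = 6378137 m. λ = x/R = 44.06339775°.
φ = 2·arctan(exp(y/R)) − 90° = 2·arctan(3.27493) − 90° = 56.03990140°.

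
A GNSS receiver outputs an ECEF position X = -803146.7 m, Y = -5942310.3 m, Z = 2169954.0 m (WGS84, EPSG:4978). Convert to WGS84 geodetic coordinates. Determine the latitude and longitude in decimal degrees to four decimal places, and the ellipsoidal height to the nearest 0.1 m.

lat 20.0176°, lon -97.6973°, h 1245.8 m

λ = atan2(Y, X) = -97.69729969°; p = √(X²+Y²) = 5996340.2 m.
Bowring's method on WGS84 (a = 6378137 m, b = 6356752.314 m) gives φ = 20.01759978°, h = 1245.785 m.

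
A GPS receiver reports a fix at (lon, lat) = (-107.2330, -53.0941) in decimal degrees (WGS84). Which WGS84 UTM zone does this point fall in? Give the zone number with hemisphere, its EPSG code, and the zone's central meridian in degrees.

UTM zone = ⌊(λ + 180)/6⌋ + 1; -107.2330° ∈ [-108°, -102°) → zone 13.
Hemisphere: S (φ < 0).
Central meridian λ₀ = 6×13 − 183 = -105°.
EPSG code: 32713.

Zone 13S (EPSG:32713), central meridian -105°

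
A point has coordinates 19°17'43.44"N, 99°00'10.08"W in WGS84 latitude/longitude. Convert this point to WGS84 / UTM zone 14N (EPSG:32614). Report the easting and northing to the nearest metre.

E 499706 m, N 2133513 m

Zone 14 central meridian λ₀ = 6×14 − 183 = -99°; Δλ = -0.0028°.
Transverse Mercator on WGS84 with k₀ = 0.9996 gives E = 499705.824 m, N = 2133513.336 m.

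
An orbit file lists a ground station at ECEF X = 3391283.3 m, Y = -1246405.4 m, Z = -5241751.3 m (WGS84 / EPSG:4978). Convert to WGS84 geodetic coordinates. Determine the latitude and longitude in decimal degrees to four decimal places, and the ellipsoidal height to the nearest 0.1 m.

lat -55.6015°, lon -20.1800°, h 2723.5 m

λ = atan2(Y, X) = -20.17999933°; p = √(X²+Y²) = 3613077.5 m.
Bowring's method on WGS84 (a = 6378137 m, b = 6356752.314 m) gives φ = -55.60149998°, h = 2723.457 m.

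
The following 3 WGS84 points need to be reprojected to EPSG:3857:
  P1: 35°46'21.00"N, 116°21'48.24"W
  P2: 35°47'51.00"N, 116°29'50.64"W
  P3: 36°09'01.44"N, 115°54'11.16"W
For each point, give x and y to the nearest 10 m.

P1: x -12953510 m, y 4269360 m; P2: x -12968430 m, y 4272790 m; P3: x -12902270 m, y 4321340 m

Web Mercator: x = R·λ, y = R·ln tan(π/4+φ/2), R = 6378137 m.
P1 (35.7725°, -116.3634°) → (-12953514.435, 4269362.707) m.
P2 (35.7975°, -116.4974°) → (-12968431.247, 4272793.340) m.
P3 (36.1504°, -115.9031°) → (-12902274.073, 4321335.963) m.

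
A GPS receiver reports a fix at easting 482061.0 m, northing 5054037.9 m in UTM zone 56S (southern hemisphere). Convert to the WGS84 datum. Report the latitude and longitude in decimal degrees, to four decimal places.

lat -44.6668°, lon 152.7737°

Zone 56S: λ₀ = 153°, k₀ = 0.9996, false easting 500000 m, false northing 10000000 m.
Meridian distance M = (N − FN)/k₀ = -4947941.3 m.
Inverse transverse Mercator on WGS84 gives φ = -44.66680007°, λ = 152.77369966°.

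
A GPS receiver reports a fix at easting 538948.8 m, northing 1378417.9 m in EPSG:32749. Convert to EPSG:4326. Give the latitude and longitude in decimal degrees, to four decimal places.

lat -77.6655°, lon 112.6335°

Zone 49S: λ₀ = 111°, k₀ = 0.9996, false easting 500000 m, false northing 10000000 m.
Meridian distance M = (N − FN)/k₀ = -8625032.1 m.
Inverse transverse Mercator on WGS84 gives φ = -77.66550001°, λ = 112.63349990°.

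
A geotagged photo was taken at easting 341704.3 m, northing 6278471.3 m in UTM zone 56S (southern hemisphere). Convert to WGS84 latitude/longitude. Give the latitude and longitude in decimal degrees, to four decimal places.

Zone 56S: λ₀ = 153°, k₀ = 0.9996, false easting 500000 m, false northing 10000000 m.
Meridian distance M = (N − FN)/k₀ = -3723017.9 m.
Inverse transverse Mercator on WGS84 gives φ = -33.62179987°, λ = 151.29349970°.

lat -33.6218°, lon 151.2935°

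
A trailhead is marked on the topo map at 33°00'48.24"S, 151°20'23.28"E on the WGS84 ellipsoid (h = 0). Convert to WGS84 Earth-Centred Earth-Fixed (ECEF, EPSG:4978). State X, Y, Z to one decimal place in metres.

WGS84: a = 6378137 m, e² = 0.006694380; N(φ) = a/√(1−e²sin²φ) = 6384483.764 m.
X = (N+h)·cosφ·cosλ = -4697731.687 m; Y = (N+h)·cosφ·sinλ = 2567693.229 m; Z = (N(1−e²)+h)·sinφ = -3455204.913 m.

X -4697731.7 m, Y 2567693.2 m, Z -3455204.9 m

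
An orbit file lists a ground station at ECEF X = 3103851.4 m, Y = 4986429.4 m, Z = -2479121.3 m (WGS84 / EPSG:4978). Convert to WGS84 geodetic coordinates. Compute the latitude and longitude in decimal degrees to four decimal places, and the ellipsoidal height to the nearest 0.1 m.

λ = atan2(Y, X) = 58.09939995°; p = √(X²+Y²) = 5873531.4 m.
Bowring's method on WGS84 (a = 6378137 m, b = 6356752.314 m) gives φ = -23.02200010°, h = 407.714 m.

lat -23.0220°, lon 58.0994°, h 407.7 m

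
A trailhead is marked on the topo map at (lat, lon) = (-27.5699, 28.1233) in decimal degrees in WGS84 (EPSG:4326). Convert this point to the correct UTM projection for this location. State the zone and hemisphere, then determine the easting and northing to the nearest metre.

Longitude 28.1233° lies in the 6° band [24°, 30°), giving zone 35; latitude is south of the equator, so 35S.
Zone 35 central meridian λ₀ = 6×35 − 183 = 27°; Δλ = +1.1233°.
Transverse Mercator on WGS84 with k₀ = 0.9996 gives E = 610885.191 m, N = 6949937.400 m.

Zone 35S: E 610885 m, N 6949937 m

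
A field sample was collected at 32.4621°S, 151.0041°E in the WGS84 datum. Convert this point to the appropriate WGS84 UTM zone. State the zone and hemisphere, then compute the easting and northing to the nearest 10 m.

Zone 56S: E 312410 m, N 6406590 m

Longitude 151.0041° lies in the 6° band [150°, 156°), giving zone 56; latitude is south of the equator, so 56S.
Zone 56 central meridian λ₀ = 6×56 − 183 = 153°; Δλ = -1.9959°.
Transverse Mercator on WGS84 with k₀ = 0.9996 gives E = 312412.013 m, N = 6406587.997 m.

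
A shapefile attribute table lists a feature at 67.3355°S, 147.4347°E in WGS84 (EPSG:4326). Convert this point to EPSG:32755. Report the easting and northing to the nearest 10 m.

Zone 55 central meridian λ₀ = 6×55 − 183 = 147°; Δλ = +0.4347°.
Transverse Mercator on WGS84 with k₀ = 0.9996 gives E = 518692.323 m, N = 2531153.067 m.

E 518690 m, N 2531150 m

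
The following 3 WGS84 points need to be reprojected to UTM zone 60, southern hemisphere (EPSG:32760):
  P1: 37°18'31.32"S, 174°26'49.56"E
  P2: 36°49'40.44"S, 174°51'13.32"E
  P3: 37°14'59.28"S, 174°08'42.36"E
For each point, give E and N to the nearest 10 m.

UTM zone 60S: λ₀ = 177°, k₀ = 0.9996.
P1 (-37.3087°, 174.4471°) → (273754.533, 5867825.481) m.
P2 (-36.8279°, 174.8537°) → (308588.416, 5922069.406) m.
P3 (-37.2498°, 174.1451°) → (246787.360, 5873595.653) m.

P1: E 273750 m, N 5867830 m; P2: E 308590 m, N 5922070 m; P3: E 246790 m, N 5873600 m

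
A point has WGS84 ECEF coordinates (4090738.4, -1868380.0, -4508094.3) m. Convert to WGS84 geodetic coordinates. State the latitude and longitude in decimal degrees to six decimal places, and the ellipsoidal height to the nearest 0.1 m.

lat -45.261600°, lon -24.547800°, h 331.3 m

λ = atan2(Y, X) = -24.54779980°; p = √(X²+Y²) = 4497219.6 m.
Bowring's method on WGS84 (a = 6378137 m, b = 6356752.314 m) gives φ = -45.26160044°, h = 331.292 m.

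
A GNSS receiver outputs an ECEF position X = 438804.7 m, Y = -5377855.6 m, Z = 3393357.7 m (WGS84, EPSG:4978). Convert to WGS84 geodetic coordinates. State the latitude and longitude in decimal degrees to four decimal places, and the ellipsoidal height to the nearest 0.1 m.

lat 32.3393°, lon -85.3353°, h 2014.8 m

λ = atan2(Y, X) = -85.33529983°; p = √(X²+Y²) = 5395728.0 m.
Bowring's method on WGS84 (a = 6378137 m, b = 6356752.314 m) gives φ = 32.33929991°, h = 2014.778 m.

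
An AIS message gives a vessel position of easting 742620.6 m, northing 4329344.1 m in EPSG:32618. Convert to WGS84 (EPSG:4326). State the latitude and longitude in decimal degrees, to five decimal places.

lat 39.07950°, lon -72.19520°

Zone 18N: λ₀ = -75°, k₀ = 0.9996, false easting 500000 m.
Meridian distance M = (N − FN)/k₀ = 4331076.5 m.
Inverse transverse Mercator on WGS84 gives φ = 39.07949976°, λ = -72.19520025°.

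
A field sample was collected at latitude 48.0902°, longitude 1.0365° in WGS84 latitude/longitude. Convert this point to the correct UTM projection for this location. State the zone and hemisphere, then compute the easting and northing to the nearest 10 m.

Zone 31N: E 353790 m, N 5328190 m

Longitude 1.0365° lies in the 6° band [0°, 6°), giving zone 31; latitude is north of the equator, so 31N.
Zone 31 central meridian λ₀ = 6×31 − 183 = 3°; Δλ = -1.9635°.
Transverse Mercator on WGS84 with k₀ = 0.9996 gives E = 353790.278 m, N = 5328190.421 m.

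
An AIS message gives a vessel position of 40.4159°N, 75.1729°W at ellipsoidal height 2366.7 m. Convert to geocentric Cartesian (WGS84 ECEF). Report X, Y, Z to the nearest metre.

X 1244891 m, Y -4702714 m, Z 4114789 m

WGS84: a = 6378137 m, e² = 0.006694380; N(φ) = a/√(1−e²sin²φ) = 6387129.611 m.
X = (N+h)·cosφ·cosλ = 1244890.614 m; Y = (N+h)·cosφ·sinλ = -4702714.373 m; Z = (N(1−e²)+h)·sinφ = 4114788.602 m.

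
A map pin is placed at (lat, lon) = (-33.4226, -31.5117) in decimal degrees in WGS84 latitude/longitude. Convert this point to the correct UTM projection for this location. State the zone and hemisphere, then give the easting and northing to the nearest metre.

Longitude -31.5117° lies in the 6° band [-36°, -30°), giving zone 25; latitude is south of the equator, so 25S.
Zone 25 central meridian λ₀ = 6×25 − 183 = -33°; Δλ = +1.4883°.
Transverse Mercator on WGS84 with k₀ = 0.9996 gives E = 638370.375 m, N = 6300871.973 m.

Zone 25S: E 638370 m, N 6300872 m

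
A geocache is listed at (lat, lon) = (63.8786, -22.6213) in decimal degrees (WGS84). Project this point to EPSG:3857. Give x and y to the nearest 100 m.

Web Mercator is spherical with R = a = 6378137 m.
x = R·λ = 6378137 × -0.394816166 = -2518191.597 m.
y = R·ln tan(π/4 + φ/2) = 6378137 × 1.461085382 = 9319002.737 m.

x -2518200 m, y 9319000 m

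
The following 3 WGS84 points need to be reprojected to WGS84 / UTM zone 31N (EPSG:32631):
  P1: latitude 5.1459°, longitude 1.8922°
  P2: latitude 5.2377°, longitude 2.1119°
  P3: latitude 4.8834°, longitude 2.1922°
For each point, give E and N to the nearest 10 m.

P1: E 377220 m, N 568900 m; P2: E 401580 m, N 579010 m; P3: E 410430 m, N 539830 m

UTM zone 31N: λ₀ = 3°, k₀ = 0.9996.
P1 (5.1459°, 1.8922°) → (377215.549, 568898.372) m.
P2 (5.2377°, 2.1119°) → (401582.691, 579009.023) m.
P3 (4.8834°, 2.1922°) → (410433.261, 539829.285) m.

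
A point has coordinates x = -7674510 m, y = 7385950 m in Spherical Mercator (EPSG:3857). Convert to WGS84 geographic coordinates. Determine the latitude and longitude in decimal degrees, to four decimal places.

lat 55.1239°, lon -68.9413°

R = 6378137 m. λ = x/R = -68.94129631°.
φ = 2·arctan(exp(y/R)) − 90° = 2·arctan(3.18359) − 90° = 55.12390101°.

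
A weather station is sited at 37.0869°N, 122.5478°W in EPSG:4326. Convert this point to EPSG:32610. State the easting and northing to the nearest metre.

E 540189 m, N 4104608 m

Zone 10 central meridian λ₀ = 6×10 − 183 = -123°; Δλ = +0.4522°.
Transverse Mercator on WGS84 with k₀ = 0.9996 gives E = 540189.258 m, N = 4104608.178 m.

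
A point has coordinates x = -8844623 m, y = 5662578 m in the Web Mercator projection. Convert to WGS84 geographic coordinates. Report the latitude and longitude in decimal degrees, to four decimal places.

lat 45.2602°, lon -79.4526°

R = 6378137 m. λ = x/R = -79.45260023°.
φ = 2·arctan(exp(y/R)) − 90° = 2·arctan(2.42980) − 90° = 45.26019944°.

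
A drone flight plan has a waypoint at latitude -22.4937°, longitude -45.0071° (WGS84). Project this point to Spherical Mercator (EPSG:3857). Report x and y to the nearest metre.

x -5010167 m, y -2570904 m

Web Mercator is spherical with R = a = 6378137 m.
x = R·λ = 6378137 × -0.785522082 = -5010167.454 m.
y = R·ln tan(π/4 + φ/2) = 6378137 × -0.403080707 = -2570903.969 m.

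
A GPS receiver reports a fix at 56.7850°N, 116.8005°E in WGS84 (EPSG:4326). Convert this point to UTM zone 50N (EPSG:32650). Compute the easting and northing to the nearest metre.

Zone 50 central meridian λ₀ = 6×50 − 183 = 117°; Δλ = -0.1995°.
Transverse Mercator on WGS84 with k₀ = 0.9996 gives E = 487811.007 m, N = 6293471.292 m.

E 487811 m, N 6293471 m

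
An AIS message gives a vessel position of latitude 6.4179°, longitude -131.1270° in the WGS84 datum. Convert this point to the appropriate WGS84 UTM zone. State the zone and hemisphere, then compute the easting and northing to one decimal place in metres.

Zone 9N: E 264738.5 m, N 709888.8 m

Longitude -131.1270° lies in the 6° band [-132°, -126°), giving zone 9; latitude is north of the equator, so 9N.
Zone 9 central meridian λ₀ = 6×9 − 183 = -129°; Δλ = -2.1270°.
Transverse Mercator on WGS84 with k₀ = 0.9996 gives E = 264738.544 m, N = 709888.792 m.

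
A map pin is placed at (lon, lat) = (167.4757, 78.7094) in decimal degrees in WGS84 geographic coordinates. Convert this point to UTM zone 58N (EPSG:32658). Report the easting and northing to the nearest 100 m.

Zone 58 central meridian λ₀ = 6×58 − 183 = 165°; Δλ = +2.4757°.
Transverse Mercator on WGS84 with k₀ = 0.9996 gives E = 554094.504 m, N = 8738687.241 m.

E 554100 m, N 8738700 m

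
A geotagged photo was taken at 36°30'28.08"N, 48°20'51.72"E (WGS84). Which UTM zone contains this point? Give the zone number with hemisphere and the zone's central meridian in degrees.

UTM zone = ⌊(λ + 180)/6⌋ + 1; 48.3477° ∈ [48°, 54°) → zone 39.
Hemisphere: N (φ ≥ 0).
Central meridian λ₀ = 6×39 − 183 = 51°.

Zone 39N, central meridian 51°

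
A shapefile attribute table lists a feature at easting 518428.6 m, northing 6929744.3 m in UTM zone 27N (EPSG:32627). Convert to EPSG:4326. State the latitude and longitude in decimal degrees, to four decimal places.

lat 62.4983°, lon -20.6423°

Zone 27N: λ₀ = -21°, k₀ = 0.9996, false easting 500000 m.
Meridian distance M = (N − FN)/k₀ = 6932517.3 m.
Inverse transverse Mercator on WGS84 gives φ = 62.49829999°, λ = -20.64229959°.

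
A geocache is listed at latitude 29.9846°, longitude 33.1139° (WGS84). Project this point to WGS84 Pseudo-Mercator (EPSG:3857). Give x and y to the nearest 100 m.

x 3686200 m, y 3501600 m

Web Mercator is spherical with R = a = 6378137 m.
x = R·λ = 6378137 × 0.577946583 = 3686222.486 m.
y = R·ln tan(π/4 + φ/2) = 6378137 × 0.548995807 = 3501570.471 m.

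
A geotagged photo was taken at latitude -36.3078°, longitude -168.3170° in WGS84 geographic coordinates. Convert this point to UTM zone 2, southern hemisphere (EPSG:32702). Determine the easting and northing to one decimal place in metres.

Zone 2 central meridian λ₀ = 6×2 − 183 = -171°; Δλ = +2.6830°.
Transverse Mercator on WGS84 with k₀ = 0.9996 gives E = 740895.783 m, N = 5978570.020 m.

E 740895.8 m, N 5978570.0 m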